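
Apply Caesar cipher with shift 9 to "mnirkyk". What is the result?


Caesar cipher: shift "mnirkyk" by 9
  'm' (pos 12) + 9 = pos 21 = 'v'
  'n' (pos 13) + 9 = pos 22 = 'w'
  'i' (pos 8) + 9 = pos 17 = 'r'
  'r' (pos 17) + 9 = pos 0 = 'a'
  'k' (pos 10) + 9 = pos 19 = 't'
  'y' (pos 24) + 9 = pos 7 = 'h'
  'k' (pos 10) + 9 = pos 19 = 't'
Result: vwratht

vwratht


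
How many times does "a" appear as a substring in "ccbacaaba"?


Searching for "a" in "ccbacaaba"
Scanning each position:
  Position 0: "c" => no
  Position 1: "c" => no
  Position 2: "b" => no
  Position 3: "a" => MATCH
  Position 4: "c" => no
  Position 5: "a" => MATCH
  Position 6: "a" => MATCH
  Position 7: "b" => no
  Position 8: "a" => MATCH
Total occurrences: 4

4


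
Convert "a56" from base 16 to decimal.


Input: "a56" in base 16
Positional expansion:
  Digit 'a' (value 10) x 16^2 = 2560
  Digit '5' (value 5) x 16^1 = 80
  Digit '6' (value 6) x 16^0 = 6
Sum = 2646

2646


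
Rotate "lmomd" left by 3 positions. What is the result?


Input: "lmomd", rotate left by 3
First 3 characters: "lmo"
Remaining characters: "md"
Concatenate remaining + first: "md" + "lmo" = "mdlmo"

mdlmo


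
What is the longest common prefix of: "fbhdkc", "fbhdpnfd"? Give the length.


Words: fbhdkc, fbhdpnfd
  Position 0: all 'f' => match
  Position 1: all 'b' => match
  Position 2: all 'h' => match
  Position 3: all 'd' => match
  Position 4: ('k', 'p') => mismatch, stop
LCP = "fbhd" (length 4)

4


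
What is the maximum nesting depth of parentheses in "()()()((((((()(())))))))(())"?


Input: "()()()((((((()(())))))))(())"
Tracking depth:
  Position 0 '(': depth becomes 1
  Position 1 ')': depth becomes 0
  Position 2 '(': depth becomes 1
  Position 3 ')': depth becomes 0
  Position 4 '(': depth becomes 1
  Position 5 ')': depth becomes 0
  Position 6 '(': depth becomes 1
  Position 7 '(': depth becomes 2
  Position 8 '(': depth becomes 3
  Position 9 '(': depth becomes 4
  Position 10 '(': depth becomes 5
  Position 11 '(': depth becomes 6
  Position 12 '(': depth becomes 7
  Position 13 ')': depth becomes 6
  Position 14 '(': depth becomes 7
  Position 15 '(': depth becomes 8
  Position 16 ')': depth becomes 7
  Position 17 ')': depth becomes 6
  Position 18 ')': depth becomes 5
  Position 19 ')': depth becomes 4
  Position 20 ')': depth becomes 3
  Position 21 ')': depth becomes 2
  Position 22 ')': depth becomes 1
  Position 23 ')': depth becomes 0
  Position 24 '(': depth becomes 1
  Position 25 '(': depth becomes 2
  Position 26 ')': depth becomes 1
  Position 27 ')': depth becomes 0
Maximum depth reached: 8

8


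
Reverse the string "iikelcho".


Input: iikelcho
Reading characters right to left:
  Position 7: 'o'
  Position 6: 'h'
  Position 5: 'c'
  Position 4: 'l'
  Position 3: 'e'
  Position 2: 'k'
  Position 1: 'i'
  Position 0: 'i'
Reversed: ohclekii

ohclekii


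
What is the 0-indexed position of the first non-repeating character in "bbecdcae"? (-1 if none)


Input: bbecdcae
Character frequencies:
  'a': 1
  'b': 2
  'c': 2
  'd': 1
  'e': 2
Scanning left to right for freq == 1:
  Position 0 ('b'): freq=2, skip
  Position 1 ('b'): freq=2, skip
  Position 2 ('e'): freq=2, skip
  Position 3 ('c'): freq=2, skip
  Position 4 ('d'): unique! => answer = 4

4


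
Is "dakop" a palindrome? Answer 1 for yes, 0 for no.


Input: dakop
Reversed: pokad
  Compare pos 0 ('d') with pos 4 ('p'): MISMATCH
  Compare pos 1 ('a') with pos 3 ('o'): MISMATCH
Result: not a palindrome

0


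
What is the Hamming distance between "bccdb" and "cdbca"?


Comparing "bccdb" and "cdbca" position by position:
  Position 0: 'b' vs 'c' => differ
  Position 1: 'c' vs 'd' => differ
  Position 2: 'c' vs 'b' => differ
  Position 3: 'd' vs 'c' => differ
  Position 4: 'b' vs 'a' => differ
Total differences (Hamming distance): 5

5


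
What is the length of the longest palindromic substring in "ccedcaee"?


Input: "ccedcaee"
Checking substrings for palindromes:
  [0:2] "cc" (len 2) => palindrome
  [6:8] "ee" (len 2) => palindrome
Longest palindromic substring: "cc" with length 2

2


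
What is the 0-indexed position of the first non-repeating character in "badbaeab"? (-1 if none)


Input: badbaeab
Character frequencies:
  'a': 3
  'b': 3
  'd': 1
  'e': 1
Scanning left to right for freq == 1:
  Position 0 ('b'): freq=3, skip
  Position 1 ('a'): freq=3, skip
  Position 2 ('d'): unique! => answer = 2

2


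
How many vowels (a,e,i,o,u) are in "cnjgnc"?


Input: cnjgnc
Checking each character:
  'c' at position 0: consonant
  'n' at position 1: consonant
  'j' at position 2: consonant
  'g' at position 3: consonant
  'n' at position 4: consonant
  'c' at position 5: consonant
Total vowels: 0

0


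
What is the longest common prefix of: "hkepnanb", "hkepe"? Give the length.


Words: hkepnanb, hkepe
  Position 0: all 'h' => match
  Position 1: all 'k' => match
  Position 2: all 'e' => match
  Position 3: all 'p' => match
  Position 4: ('n', 'e') => mismatch, stop
LCP = "hkep" (length 4)

4


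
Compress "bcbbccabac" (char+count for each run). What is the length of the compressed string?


Input: bcbbccabac
Runs:
  'b' x 1 => "b1"
  'c' x 1 => "c1"
  'b' x 2 => "b2"
  'c' x 2 => "c2"
  'a' x 1 => "a1"
  'b' x 1 => "b1"
  'a' x 1 => "a1"
  'c' x 1 => "c1"
Compressed: "b1c1b2c2a1b1a1c1"
Compressed length: 16

16


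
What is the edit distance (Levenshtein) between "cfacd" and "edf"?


Computing edit distance: "cfacd" -> "edf"
DP table:
           e    d    f
      0    1    2    3
  c   1    1    2    3
  f   2    2    2    2
  a   3    3    3    3
  c   4    4    4    4
  d   5    5    4    5
Edit distance = dp[5][3] = 5

5


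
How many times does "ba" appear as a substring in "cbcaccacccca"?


Searching for "ba" in "cbcaccacccca"
Scanning each position:
  Position 0: "cb" => no
  Position 1: "bc" => no
  Position 2: "ca" => no
  Position 3: "ac" => no
  Position 4: "cc" => no
  Position 5: "ca" => no
  Position 6: "ac" => no
  Position 7: "cc" => no
  Position 8: "cc" => no
  Position 9: "cc" => no
  Position 10: "ca" => no
Total occurrences: 0

0


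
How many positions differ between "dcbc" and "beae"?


Comparing "dcbc" and "beae" position by position:
  Position 0: 'd' vs 'b' => DIFFER
  Position 1: 'c' vs 'e' => DIFFER
  Position 2: 'b' vs 'a' => DIFFER
  Position 3: 'c' vs 'e' => DIFFER
Positions that differ: 4

4


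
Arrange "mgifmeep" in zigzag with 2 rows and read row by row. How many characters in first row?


Zigzag "mgifmeep" into 2 rows:
Placing characters:
  'm' => row 0
  'g' => row 1
  'i' => row 0
  'f' => row 1
  'm' => row 0
  'e' => row 1
  'e' => row 0
  'p' => row 1
Rows:
  Row 0: "mime"
  Row 1: "gfep"
First row length: 4

4


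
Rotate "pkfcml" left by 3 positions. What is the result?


Input: "pkfcml", rotate left by 3
First 3 characters: "pkf"
Remaining characters: "cml"
Concatenate remaining + first: "cml" + "pkf" = "cmlpkf"

cmlpkf


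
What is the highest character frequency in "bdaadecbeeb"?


Input: bdaadecbeeb
Character counts:
  'a': 2
  'b': 3
  'c': 1
  'd': 2
  'e': 3
Maximum frequency: 3

3


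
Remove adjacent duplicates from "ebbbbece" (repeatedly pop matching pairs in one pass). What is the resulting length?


Input: ebbbbece
Stack-based adjacent duplicate removal:
  Read 'e': push. Stack: e
  Read 'b': push. Stack: eb
  Read 'b': matches stack top 'b' => pop. Stack: e
  Read 'b': push. Stack: eb
  Read 'b': matches stack top 'b' => pop. Stack: e
  Read 'e': matches stack top 'e' => pop. Stack: (empty)
  Read 'c': push. Stack: c
  Read 'e': push. Stack: ce
Final stack: "ce" (length 2)

2


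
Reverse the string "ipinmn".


Input: ipinmn
Reading characters right to left:
  Position 5: 'n'
  Position 4: 'm'
  Position 3: 'n'
  Position 2: 'i'
  Position 1: 'p'
  Position 0: 'i'
Reversed: nmnipi

nmnipi


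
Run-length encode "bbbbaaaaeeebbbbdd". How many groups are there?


Input: bbbbaaaaeeebbbbdd
Scanning for consecutive runs:
  Group 1: 'b' x 4 (positions 0-3)
  Group 2: 'a' x 4 (positions 4-7)
  Group 3: 'e' x 3 (positions 8-10)
  Group 4: 'b' x 4 (positions 11-14)
  Group 5: 'd' x 2 (positions 15-16)
Total groups: 5

5


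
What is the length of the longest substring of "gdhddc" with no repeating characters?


Input: "gdhddc"
Sliding window (track last position of each char):
  Position 0 ('g'): window [0,0] length 1 -- new best
  Position 1 ('d'): window [0,1] length 2 -- new best
  Position 2 ('h'): window [0,2] length 3 -- new best
  Position 3 ('d'): repeat (last at 1), move window start to 2
  Position 3 ('d'): window [2,3] length 2
  Position 4 ('d'): repeat (last at 3), move window start to 4
  Position 4 ('d'): window [4,4] length 1
  Position 5 ('c'): window [4,5] length 2
Longest substring with no repeats: "gdh" with length 3

3


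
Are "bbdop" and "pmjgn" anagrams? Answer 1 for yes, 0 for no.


Strings: "bbdop", "pmjgn"
Sorted first:  bbdop
Sorted second: gjmnp
Differ at position 0: 'b' vs 'g' => not anagrams

0


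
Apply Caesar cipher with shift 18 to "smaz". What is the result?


Caesar cipher: shift "smaz" by 18
  's' (pos 18) + 18 = pos 10 = 'k'
  'm' (pos 12) + 18 = pos 4 = 'e'
  'a' (pos 0) + 18 = pos 18 = 's'
  'z' (pos 25) + 18 = pos 17 = 'r'
Result: kesr

kesr


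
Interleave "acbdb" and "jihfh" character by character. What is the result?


Interleaving "acbdb" and "jihfh":
  Position 0: 'a' from first, 'j' from second => "aj"
  Position 1: 'c' from first, 'i' from second => "ci"
  Position 2: 'b' from first, 'h' from second => "bh"
  Position 3: 'd' from first, 'f' from second => "df"
  Position 4: 'b' from first, 'h' from second => "bh"
Result: ajcibhdfbh

ajcibhdfbh


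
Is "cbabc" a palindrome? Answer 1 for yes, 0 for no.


Input: cbabc
Reversed: cbabc
  Compare pos 0 ('c') with pos 4 ('c'): match
  Compare pos 1 ('b') with pos 3 ('b'): match
Result: palindrome

1


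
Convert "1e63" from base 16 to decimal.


Input: "1e63" in base 16
Positional expansion:
  Digit '1' (value 1) x 16^3 = 4096
  Digit 'e' (value 14) x 16^2 = 3584
  Digit '6' (value 6) x 16^1 = 96
  Digit '3' (value 3) x 16^0 = 3
Sum = 7779

7779


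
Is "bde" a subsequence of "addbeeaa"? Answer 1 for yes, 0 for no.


Check if "bde" is a subsequence of "addbeeaa"
Greedy scan:
  Position 0 ('a'): no match needed
  Position 1 ('d'): no match needed
  Position 2 ('d'): no match needed
  Position 3 ('b'): matches sub[0] = 'b'
  Position 4 ('e'): no match needed
  Position 5 ('e'): no match needed
  Position 6 ('a'): no match needed
  Position 7 ('a'): no match needed
Only matched 1/3 characters => not a subsequence

0


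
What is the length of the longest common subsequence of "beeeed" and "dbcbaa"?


LCS of "beeeed" and "dbcbaa"
DP table:
           d    b    c    b    a    a
      0    0    0    0    0    0    0
  b   0    0    1    1    1    1    1
  e   0    0    1    1    1    1    1
  e   0    0    1    1    1    1    1
  e   0    0    1    1    1    1    1
  e   0    0    1    1    1    1    1
  d   0    1    1    1    1    1    1
LCS length = dp[6][6] = 1

1


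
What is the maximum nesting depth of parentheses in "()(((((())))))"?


Input: "()(((((())))))"
Tracking depth:
  Position 0 '(': depth becomes 1
  Position 1 ')': depth becomes 0
  Position 2 '(': depth becomes 1
  Position 3 '(': depth becomes 2
  Position 4 '(': depth becomes 3
  Position 5 '(': depth becomes 4
  Position 6 '(': depth becomes 5
  Position 7 '(': depth becomes 6
  Position 8 ')': depth becomes 5
  Position 9 ')': depth becomes 4
  Position 10 ')': depth becomes 3
  Position 11 ')': depth becomes 2
  Position 12 ')': depth becomes 1
  Position 13 ')': depth becomes 0
Maximum depth reached: 6

6


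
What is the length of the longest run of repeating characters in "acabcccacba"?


Input: "acabcccacba"
Scanning for longest run:
  Position 1 ('c'): new char, reset run to 1
  Position 2 ('a'): new char, reset run to 1
  Position 3 ('b'): new char, reset run to 1
  Position 4 ('c'): new char, reset run to 1
  Position 5 ('c'): continues run of 'c', length=2
  Position 6 ('c'): continues run of 'c', length=3
  Position 7 ('a'): new char, reset run to 1
  Position 8 ('c'): new char, reset run to 1
  Position 9 ('b'): new char, reset run to 1
  Position 10 ('a'): new char, reset run to 1
Longest run: 'c' with length 3

3


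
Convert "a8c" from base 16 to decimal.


Input: "a8c" in base 16
Positional expansion:
  Digit 'a' (value 10) x 16^2 = 2560
  Digit '8' (value 8) x 16^1 = 128
  Digit 'c' (value 12) x 16^0 = 12
Sum = 2700

2700


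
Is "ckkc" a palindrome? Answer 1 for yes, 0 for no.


Input: ckkc
Reversed: ckkc
  Compare pos 0 ('c') with pos 3 ('c'): match
  Compare pos 1 ('k') with pos 2 ('k'): match
Result: palindrome

1


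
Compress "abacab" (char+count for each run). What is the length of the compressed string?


Input: abacab
Runs:
  'a' x 1 => "a1"
  'b' x 1 => "b1"
  'a' x 1 => "a1"
  'c' x 1 => "c1"
  'a' x 1 => "a1"
  'b' x 1 => "b1"
Compressed: "a1b1a1c1a1b1"
Compressed length: 12

12


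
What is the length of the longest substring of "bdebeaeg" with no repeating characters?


Input: "bdebeaeg"
Sliding window (track last position of each char):
  Position 0 ('b'): window [0,0] length 1 -- new best
  Position 1 ('d'): window [0,1] length 2 -- new best
  Position 2 ('e'): window [0,2] length 3 -- new best
  Position 3 ('b'): repeat (last at 0), move window start to 1
  Position 3 ('b'): window [1,3] length 3
  Position 4 ('e'): repeat (last at 2), move window start to 3
  Position 4 ('e'): window [3,4] length 2
  Position 5 ('a'): window [3,5] length 3
  Position 6 ('e'): repeat (last at 4), move window start to 5
  Position 6 ('e'): window [5,6] length 2
  Position 7 ('g'): window [5,7] length 3
Longest substring with no repeats: "bde" with length 3

3


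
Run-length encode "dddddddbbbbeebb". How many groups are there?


Input: dddddddbbbbeebb
Scanning for consecutive runs:
  Group 1: 'd' x 7 (positions 0-6)
  Group 2: 'b' x 4 (positions 7-10)
  Group 3: 'e' x 2 (positions 11-12)
  Group 4: 'b' x 2 (positions 13-14)
Total groups: 4

4


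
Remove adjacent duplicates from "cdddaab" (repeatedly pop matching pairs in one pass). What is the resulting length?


Input: cdddaab
Stack-based adjacent duplicate removal:
  Read 'c': push. Stack: c
  Read 'd': push. Stack: cd
  Read 'd': matches stack top 'd' => pop. Stack: c
  Read 'd': push. Stack: cd
  Read 'a': push. Stack: cda
  Read 'a': matches stack top 'a' => pop. Stack: cd
  Read 'b': push. Stack: cdb
Final stack: "cdb" (length 3)

3


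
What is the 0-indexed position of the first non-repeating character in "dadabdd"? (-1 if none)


Input: dadabdd
Character frequencies:
  'a': 2
  'b': 1
  'd': 4
Scanning left to right for freq == 1:
  Position 0 ('d'): freq=4, skip
  Position 1 ('a'): freq=2, skip
  Position 2 ('d'): freq=4, skip
  Position 3 ('a'): freq=2, skip
  Position 4 ('b'): unique! => answer = 4

4


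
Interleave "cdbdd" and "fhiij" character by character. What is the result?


Interleaving "cdbdd" and "fhiij":
  Position 0: 'c' from first, 'f' from second => "cf"
  Position 1: 'd' from first, 'h' from second => "dh"
  Position 2: 'b' from first, 'i' from second => "bi"
  Position 3: 'd' from first, 'i' from second => "di"
  Position 4: 'd' from first, 'j' from second => "dj"
Result: cfdhbididj

cfdhbididj


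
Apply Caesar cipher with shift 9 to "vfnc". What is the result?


Caesar cipher: shift "vfnc" by 9
  'v' (pos 21) + 9 = pos 4 = 'e'
  'f' (pos 5) + 9 = pos 14 = 'o'
  'n' (pos 13) + 9 = pos 22 = 'w'
  'c' (pos 2) + 9 = pos 11 = 'l'
Result: eowl

eowl


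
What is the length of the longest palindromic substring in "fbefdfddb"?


Input: "fbefdfddb"
Checking substrings for palindromes:
  [3:6] "fdf" (len 3) => palindrome
  [4:7] "dfd" (len 3) => palindrome
  [6:8] "dd" (len 2) => palindrome
Longest palindromic substring: "fdf" with length 3

3


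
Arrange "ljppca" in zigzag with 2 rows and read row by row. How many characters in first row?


Zigzag "ljppca" into 2 rows:
Placing characters:
  'l' => row 0
  'j' => row 1
  'p' => row 0
  'p' => row 1
  'c' => row 0
  'a' => row 1
Rows:
  Row 0: "lpc"
  Row 1: "jpa"
First row length: 3

3


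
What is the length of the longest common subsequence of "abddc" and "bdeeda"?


LCS of "abddc" and "bdeeda"
DP table:
           b    d    e    e    d    a
      0    0    0    0    0    0    0
  a   0    0    0    0    0    0    1
  b   0    1    1    1    1    1    1
  d   0    1    2    2    2    2    2
  d   0    1    2    2    2    3    3
  c   0    1    2    2    2    3    3
LCS length = dp[5][6] = 3

3


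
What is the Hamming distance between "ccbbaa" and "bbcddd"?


Comparing "ccbbaa" and "bbcddd" position by position:
  Position 0: 'c' vs 'b' => differ
  Position 1: 'c' vs 'b' => differ
  Position 2: 'b' vs 'c' => differ
  Position 3: 'b' vs 'd' => differ
  Position 4: 'a' vs 'd' => differ
  Position 5: 'a' vs 'd' => differ
Total differences (Hamming distance): 6

6


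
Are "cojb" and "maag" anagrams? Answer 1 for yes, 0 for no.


Strings: "cojb", "maag"
Sorted first:  bcjo
Sorted second: aagm
Differ at position 0: 'b' vs 'a' => not anagrams

0


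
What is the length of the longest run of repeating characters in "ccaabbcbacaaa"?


Input: "ccaabbcbacaaa"
Scanning for longest run:
  Position 1 ('c'): continues run of 'c', length=2
  Position 2 ('a'): new char, reset run to 1
  Position 3 ('a'): continues run of 'a', length=2
  Position 4 ('b'): new char, reset run to 1
  Position 5 ('b'): continues run of 'b', length=2
  Position 6 ('c'): new char, reset run to 1
  Position 7 ('b'): new char, reset run to 1
  Position 8 ('a'): new char, reset run to 1
  Position 9 ('c'): new char, reset run to 1
  Position 10 ('a'): new char, reset run to 1
  Position 11 ('a'): continues run of 'a', length=2
  Position 12 ('a'): continues run of 'a', length=3
Longest run: 'a' with length 3

3


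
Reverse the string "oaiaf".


Input: oaiaf
Reading characters right to left:
  Position 4: 'f'
  Position 3: 'a'
  Position 2: 'i'
  Position 1: 'a'
  Position 0: 'o'
Reversed: faiao

faiao


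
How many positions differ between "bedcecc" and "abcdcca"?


Comparing "bedcecc" and "abcdcca" position by position:
  Position 0: 'b' vs 'a' => DIFFER
  Position 1: 'e' vs 'b' => DIFFER
  Position 2: 'd' vs 'c' => DIFFER
  Position 3: 'c' vs 'd' => DIFFER
  Position 4: 'e' vs 'c' => DIFFER
  Position 5: 'c' vs 'c' => same
  Position 6: 'c' vs 'a' => DIFFER
Positions that differ: 6

6


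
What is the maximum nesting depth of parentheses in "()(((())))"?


Input: "()(((())))"
Tracking depth:
  Position 0 '(': depth becomes 1
  Position 1 ')': depth becomes 0
  Position 2 '(': depth becomes 1
  Position 3 '(': depth becomes 2
  Position 4 '(': depth becomes 3
  Position 5 '(': depth becomes 4
  Position 6 ')': depth becomes 3
  Position 7 ')': depth becomes 2
  Position 8 ')': depth becomes 1
  Position 9 ')': depth becomes 0
Maximum depth reached: 4

4


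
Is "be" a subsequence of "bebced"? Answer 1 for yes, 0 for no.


Check if "be" is a subsequence of "bebced"
Greedy scan:
  Position 0 ('b'): matches sub[0] = 'b'
  Position 1 ('e'): matches sub[1] = 'e'
  Position 2 ('b'): no match needed
  Position 3 ('c'): no match needed
  Position 4 ('e'): no match needed
  Position 5 ('d'): no match needed
All 2 characters matched => is a subsequence

1


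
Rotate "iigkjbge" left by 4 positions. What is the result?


Input: "iigkjbge", rotate left by 4
First 4 characters: "iigk"
Remaining characters: "jbge"
Concatenate remaining + first: "jbge" + "iigk" = "jbgeiigk"

jbgeiigk


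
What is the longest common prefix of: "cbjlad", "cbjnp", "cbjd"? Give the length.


Words: cbjlad, cbjnp, cbjd
  Position 0: all 'c' => match
  Position 1: all 'b' => match
  Position 2: all 'j' => match
  Position 3: ('l', 'n', 'd') => mismatch, stop
LCP = "cbj" (length 3)

3


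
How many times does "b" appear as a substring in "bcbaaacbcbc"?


Searching for "b" in "bcbaaacbcbc"
Scanning each position:
  Position 0: "b" => MATCH
  Position 1: "c" => no
  Position 2: "b" => MATCH
  Position 3: "a" => no
  Position 4: "a" => no
  Position 5: "a" => no
  Position 6: "c" => no
  Position 7: "b" => MATCH
  Position 8: "c" => no
  Position 9: "b" => MATCH
  Position 10: "c" => no
Total occurrences: 4

4


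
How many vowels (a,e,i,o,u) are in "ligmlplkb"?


Input: ligmlplkb
Checking each character:
  'l' at position 0: consonant
  'i' at position 1: vowel (running total: 1)
  'g' at position 2: consonant
  'm' at position 3: consonant
  'l' at position 4: consonant
  'p' at position 5: consonant
  'l' at position 6: consonant
  'k' at position 7: consonant
  'b' at position 8: consonant
Total vowels: 1

1


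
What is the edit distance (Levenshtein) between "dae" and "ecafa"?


Computing edit distance: "dae" -> "ecafa"
DP table:
           e    c    a    f    a
      0    1    2    3    4    5
  d   1    1    2    3    4    5
  a   2    2    2    2    3    4
  e   3    2    3    3    3    4
Edit distance = dp[3][5] = 4

4


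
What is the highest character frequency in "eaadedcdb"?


Input: eaadedcdb
Character counts:
  'a': 2
  'b': 1
  'c': 1
  'd': 3
  'e': 2
Maximum frequency: 3

3


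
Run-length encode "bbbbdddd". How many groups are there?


Input: bbbbdddd
Scanning for consecutive runs:
  Group 1: 'b' x 4 (positions 0-3)
  Group 2: 'd' x 4 (positions 4-7)
Total groups: 2

2


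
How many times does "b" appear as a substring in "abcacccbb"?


Searching for "b" in "abcacccbb"
Scanning each position:
  Position 0: "a" => no
  Position 1: "b" => MATCH
  Position 2: "c" => no
  Position 3: "a" => no
  Position 4: "c" => no
  Position 5: "c" => no
  Position 6: "c" => no
  Position 7: "b" => MATCH
  Position 8: "b" => MATCH
Total occurrences: 3

3


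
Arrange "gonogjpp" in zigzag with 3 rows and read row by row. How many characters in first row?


Zigzag "gonogjpp" into 3 rows:
Placing characters:
  'g' => row 0
  'o' => row 1
  'n' => row 2
  'o' => row 1
  'g' => row 0
  'j' => row 1
  'p' => row 2
  'p' => row 1
Rows:
  Row 0: "gg"
  Row 1: "oojp"
  Row 2: "np"
First row length: 2

2


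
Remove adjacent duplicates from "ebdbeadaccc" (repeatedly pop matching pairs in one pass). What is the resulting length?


Input: ebdbeadaccc
Stack-based adjacent duplicate removal:
  Read 'e': push. Stack: e
  Read 'b': push. Stack: eb
  Read 'd': push. Stack: ebd
  Read 'b': push. Stack: ebdb
  Read 'e': push. Stack: ebdbe
  Read 'a': push. Stack: ebdbea
  Read 'd': push. Stack: ebdbead
  Read 'a': push. Stack: ebdbeada
  Read 'c': push. Stack: ebdbeadac
  Read 'c': matches stack top 'c' => pop. Stack: ebdbeada
  Read 'c': push. Stack: ebdbeadac
Final stack: "ebdbeadac" (length 9)

9


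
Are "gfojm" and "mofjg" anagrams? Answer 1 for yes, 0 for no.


Strings: "gfojm", "mofjg"
Sorted first:  fgjmo
Sorted second: fgjmo
Sorted forms match => anagrams

1


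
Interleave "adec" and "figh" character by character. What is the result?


Interleaving "adec" and "figh":
  Position 0: 'a' from first, 'f' from second => "af"
  Position 1: 'd' from first, 'i' from second => "di"
  Position 2: 'e' from first, 'g' from second => "eg"
  Position 3: 'c' from first, 'h' from second => "ch"
Result: afdiegch

afdiegch


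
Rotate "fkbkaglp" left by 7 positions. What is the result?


Input: "fkbkaglp", rotate left by 7
First 7 characters: "fkbkagl"
Remaining characters: "p"
Concatenate remaining + first: "p" + "fkbkagl" = "pfkbkagl"

pfkbkagl


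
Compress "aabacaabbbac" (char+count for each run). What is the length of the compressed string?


Input: aabacaabbbac
Runs:
  'a' x 2 => "a2"
  'b' x 1 => "b1"
  'a' x 1 => "a1"
  'c' x 1 => "c1"
  'a' x 2 => "a2"
  'b' x 3 => "b3"
  'a' x 1 => "a1"
  'c' x 1 => "c1"
Compressed: "a2b1a1c1a2b3a1c1"
Compressed length: 16

16


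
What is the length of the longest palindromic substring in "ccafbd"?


Input: "ccafbd"
Checking substrings for palindromes:
  [0:2] "cc" (len 2) => palindrome
Longest palindromic substring: "cc" with length 2

2


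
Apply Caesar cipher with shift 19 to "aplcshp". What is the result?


Caesar cipher: shift "aplcshp" by 19
  'a' (pos 0) + 19 = pos 19 = 't'
  'p' (pos 15) + 19 = pos 8 = 'i'
  'l' (pos 11) + 19 = pos 4 = 'e'
  'c' (pos 2) + 19 = pos 21 = 'v'
  's' (pos 18) + 19 = pos 11 = 'l'
  'h' (pos 7) + 19 = pos 0 = 'a'
  'p' (pos 15) + 19 = pos 8 = 'i'
Result: tievlai

tievlai


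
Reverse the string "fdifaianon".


Input: fdifaianon
Reading characters right to left:
  Position 9: 'n'
  Position 8: 'o'
  Position 7: 'n'
  Position 6: 'a'
  Position 5: 'i'
  Position 4: 'a'
  Position 3: 'f'
  Position 2: 'i'
  Position 1: 'd'
  Position 0: 'f'
Reversed: nonaiafidf

nonaiafidf


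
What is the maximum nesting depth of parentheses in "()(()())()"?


Input: "()(()())()"
Tracking depth:
  Position 0 '(': depth becomes 1
  Position 1 ')': depth becomes 0
  Position 2 '(': depth becomes 1
  Position 3 '(': depth becomes 2
  Position 4 ')': depth becomes 1
  Position 5 '(': depth becomes 2
  Position 6 ')': depth becomes 1
  Position 7 ')': depth becomes 0
  Position 8 '(': depth becomes 1
  Position 9 ')': depth becomes 0
Maximum depth reached: 2

2


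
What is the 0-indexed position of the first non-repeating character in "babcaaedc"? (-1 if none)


Input: babcaaedc
Character frequencies:
  'a': 3
  'b': 2
  'c': 2
  'd': 1
  'e': 1
Scanning left to right for freq == 1:
  Position 0 ('b'): freq=2, skip
  Position 1 ('a'): freq=3, skip
  Position 2 ('b'): freq=2, skip
  Position 3 ('c'): freq=2, skip
  Position 4 ('a'): freq=3, skip
  Position 5 ('a'): freq=3, skip
  Position 6 ('e'): unique! => answer = 6

6


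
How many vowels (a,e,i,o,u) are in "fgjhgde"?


Input: fgjhgde
Checking each character:
  'f' at position 0: consonant
  'g' at position 1: consonant
  'j' at position 2: consonant
  'h' at position 3: consonant
  'g' at position 4: consonant
  'd' at position 5: consonant
  'e' at position 6: vowel (running total: 1)
Total vowels: 1

1


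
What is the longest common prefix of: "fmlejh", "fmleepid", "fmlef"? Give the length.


Words: fmlejh, fmleepid, fmlef
  Position 0: all 'f' => match
  Position 1: all 'm' => match
  Position 2: all 'l' => match
  Position 3: all 'e' => match
  Position 4: ('j', 'e', 'f') => mismatch, stop
LCP = "fmle" (length 4)

4


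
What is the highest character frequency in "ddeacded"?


Input: ddeacded
Character counts:
  'a': 1
  'c': 1
  'd': 4
  'e': 2
Maximum frequency: 4

4


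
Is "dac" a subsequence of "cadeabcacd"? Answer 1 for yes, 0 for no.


Check if "dac" is a subsequence of "cadeabcacd"
Greedy scan:
  Position 0 ('c'): no match needed
  Position 1 ('a'): no match needed
  Position 2 ('d'): matches sub[0] = 'd'
  Position 3 ('e'): no match needed
  Position 4 ('a'): matches sub[1] = 'a'
  Position 5 ('b'): no match needed
  Position 6 ('c'): matches sub[2] = 'c'
  Position 7 ('a'): no match needed
  Position 8 ('c'): no match needed
  Position 9 ('d'): no match needed
All 3 characters matched => is a subsequence

1


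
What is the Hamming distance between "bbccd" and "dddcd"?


Comparing "bbccd" and "dddcd" position by position:
  Position 0: 'b' vs 'd' => differ
  Position 1: 'b' vs 'd' => differ
  Position 2: 'c' vs 'd' => differ
  Position 3: 'c' vs 'c' => same
  Position 4: 'd' vs 'd' => same
Total differences (Hamming distance): 3

3


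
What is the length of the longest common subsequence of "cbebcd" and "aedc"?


LCS of "cbebcd" and "aedc"
DP table:
           a    e    d    c
      0    0    0    0    0
  c   0    0    0    0    1
  b   0    0    0    0    1
  e   0    0    1    1    1
  b   0    0    1    1    1
  c   0    0    1    1    2
  d   0    0    1    2    2
LCS length = dp[6][4] = 2

2


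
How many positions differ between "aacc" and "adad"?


Comparing "aacc" and "adad" position by position:
  Position 0: 'a' vs 'a' => same
  Position 1: 'a' vs 'd' => DIFFER
  Position 2: 'c' vs 'a' => DIFFER
  Position 3: 'c' vs 'd' => DIFFER
Positions that differ: 3

3


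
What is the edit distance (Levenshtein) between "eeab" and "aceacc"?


Computing edit distance: "eeab" -> "aceacc"
DP table:
           a    c    e    a    c    c
      0    1    2    3    4    5    6
  e   1    1    2    2    3    4    5
  e   2    2    2    2    3    4    5
  a   3    2    3    3    2    3    4
  b   4    3    3    4    3    3    4
Edit distance = dp[4][6] = 4

4


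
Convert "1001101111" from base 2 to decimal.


Input: "1001101111" in base 2
Positional expansion:
  Digit '1' (value 1) x 2^9 = 512
  Digit '0' (value 0) x 2^8 = 0
  Digit '0' (value 0) x 2^7 = 0
  Digit '1' (value 1) x 2^6 = 64
  Digit '1' (value 1) x 2^5 = 32
  Digit '0' (value 0) x 2^4 = 0
  Digit '1' (value 1) x 2^3 = 8
  Digit '1' (value 1) x 2^2 = 4
  Digit '1' (value 1) x 2^1 = 2
  Digit '1' (value 1) x 2^0 = 1
Sum = 623

623


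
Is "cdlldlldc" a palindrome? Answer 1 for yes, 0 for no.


Input: cdlldlldc
Reversed: cdlldlldc
  Compare pos 0 ('c') with pos 8 ('c'): match
  Compare pos 1 ('d') with pos 7 ('d'): match
  Compare pos 2 ('l') with pos 6 ('l'): match
  Compare pos 3 ('l') with pos 5 ('l'): match
Result: palindrome

1


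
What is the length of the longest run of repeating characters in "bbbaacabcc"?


Input: "bbbaacabcc"
Scanning for longest run:
  Position 1 ('b'): continues run of 'b', length=2
  Position 2 ('b'): continues run of 'b', length=3
  Position 3 ('a'): new char, reset run to 1
  Position 4 ('a'): continues run of 'a', length=2
  Position 5 ('c'): new char, reset run to 1
  Position 6 ('a'): new char, reset run to 1
  Position 7 ('b'): new char, reset run to 1
  Position 8 ('c'): new char, reset run to 1
  Position 9 ('c'): continues run of 'c', length=2
Longest run: 'b' with length 3

3


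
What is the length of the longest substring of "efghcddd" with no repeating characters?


Input: "efghcddd"
Sliding window (track last position of each char):
  Position 0 ('e'): window [0,0] length 1 -- new best
  Position 1 ('f'): window [0,1] length 2 -- new best
  Position 2 ('g'): window [0,2] length 3 -- new best
  Position 3 ('h'): window [0,3] length 4 -- new best
  Position 4 ('c'): window [0,4] length 5 -- new best
  Position 5 ('d'): window [0,5] length 6 -- new best
  Position 6 ('d'): repeat (last at 5), move window start to 6
  Position 6 ('d'): window [6,6] length 1
  Position 7 ('d'): repeat (last at 6), move window start to 7
  Position 7 ('d'): window [7,7] length 1
Longest substring with no repeats: "efghcd" with length 6

6


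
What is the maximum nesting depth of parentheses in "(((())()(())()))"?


Input: "(((())()(())()))"
Tracking depth:
  Position 0 '(': depth becomes 1
  Position 1 '(': depth becomes 2
  Position 2 '(': depth becomes 3
  Position 3 '(': depth becomes 4
  Position 4 ')': depth becomes 3
  Position 5 ')': depth becomes 2
  Position 6 '(': depth becomes 3
  Position 7 ')': depth becomes 2
  Position 8 '(': depth becomes 3
  Position 9 '(': depth becomes 4
  Position 10 ')': depth becomes 3
  Position 11 ')': depth becomes 2
  Position 12 '(': depth becomes 3
  Position 13 ')': depth becomes 2
  Position 14 ')': depth becomes 1
  Position 15 ')': depth becomes 0
Maximum depth reached: 4

4


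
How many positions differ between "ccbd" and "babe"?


Comparing "ccbd" and "babe" position by position:
  Position 0: 'c' vs 'b' => DIFFER
  Position 1: 'c' vs 'a' => DIFFER
  Position 2: 'b' vs 'b' => same
  Position 3: 'd' vs 'e' => DIFFER
Positions that differ: 3

3


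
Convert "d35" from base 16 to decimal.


Input: "d35" in base 16
Positional expansion:
  Digit 'd' (value 13) x 16^2 = 3328
  Digit '3' (value 3) x 16^1 = 48
  Digit '5' (value 5) x 16^0 = 5
Sum = 3381

3381


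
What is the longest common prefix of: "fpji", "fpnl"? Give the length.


Words: fpji, fpnl
  Position 0: all 'f' => match
  Position 1: all 'p' => match
  Position 2: ('j', 'n') => mismatch, stop
LCP = "fp" (length 2)

2


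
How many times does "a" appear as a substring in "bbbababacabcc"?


Searching for "a" in "bbbababacabcc"
Scanning each position:
  Position 0: "b" => no
  Position 1: "b" => no
  Position 2: "b" => no
  Position 3: "a" => MATCH
  Position 4: "b" => no
  Position 5: "a" => MATCH
  Position 6: "b" => no
  Position 7: "a" => MATCH
  Position 8: "c" => no
  Position 9: "a" => MATCH
  Position 10: "b" => no
  Position 11: "c" => no
  Position 12: "c" => no
Total occurrences: 4

4


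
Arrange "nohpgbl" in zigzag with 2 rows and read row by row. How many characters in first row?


Zigzag "nohpgbl" into 2 rows:
Placing characters:
  'n' => row 0
  'o' => row 1
  'h' => row 0
  'p' => row 1
  'g' => row 0
  'b' => row 1
  'l' => row 0
Rows:
  Row 0: "nhgl"
  Row 1: "opb"
First row length: 4

4


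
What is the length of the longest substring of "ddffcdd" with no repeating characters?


Input: "ddffcdd"
Sliding window (track last position of each char):
  Position 0 ('d'): window [0,0] length 1 -- new best
  Position 1 ('d'): repeat (last at 0), move window start to 1
  Position 1 ('d'): window [1,1] length 1
  Position 2 ('f'): window [1,2] length 2 -- new best
  Position 3 ('f'): repeat (last at 2), move window start to 3
  Position 3 ('f'): window [3,3] length 1
  Position 4 ('c'): window [3,4] length 2
  Position 5 ('d'): window [3,5] length 3 -- new best
  Position 6 ('d'): repeat (last at 5), move window start to 6
  Position 6 ('d'): window [6,6] length 1
Longest substring with no repeats: "fcd" with length 3

3


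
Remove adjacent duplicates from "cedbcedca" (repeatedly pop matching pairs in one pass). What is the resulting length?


Input: cedbcedca
Stack-based adjacent duplicate removal:
  Read 'c': push. Stack: c
  Read 'e': push. Stack: ce
  Read 'd': push. Stack: ced
  Read 'b': push. Stack: cedb
  Read 'c': push. Stack: cedbc
  Read 'e': push. Stack: cedbce
  Read 'd': push. Stack: cedbced
  Read 'c': push. Stack: cedbcedc
  Read 'a': push. Stack: cedbcedca
Final stack: "cedbcedca" (length 9)

9


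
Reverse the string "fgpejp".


Input: fgpejp
Reading characters right to left:
  Position 5: 'p'
  Position 4: 'j'
  Position 3: 'e'
  Position 2: 'p'
  Position 1: 'g'
  Position 0: 'f'
Reversed: pjepgf

pjepgf


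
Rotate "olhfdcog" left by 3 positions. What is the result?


Input: "olhfdcog", rotate left by 3
First 3 characters: "olh"
Remaining characters: "fdcog"
Concatenate remaining + first: "fdcog" + "olh" = "fdcogolh"

fdcogolh


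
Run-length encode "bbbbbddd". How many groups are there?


Input: bbbbbddd
Scanning for consecutive runs:
  Group 1: 'b' x 5 (positions 0-4)
  Group 2: 'd' x 3 (positions 5-7)
Total groups: 2

2


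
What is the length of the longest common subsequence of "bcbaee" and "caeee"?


LCS of "bcbaee" and "caeee"
DP table:
           c    a    e    e    e
      0    0    0    0    0    0
  b   0    0    0    0    0    0
  c   0    1    1    1    1    1
  b   0    1    1    1    1    1
  a   0    1    2    2    2    2
  e   0    1    2    3    3    3
  e   0    1    2    3    4    4
LCS length = dp[6][5] = 4

4


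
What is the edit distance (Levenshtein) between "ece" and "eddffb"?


Computing edit distance: "ece" -> "eddffb"
DP table:
           e    d    d    f    f    b
      0    1    2    3    4    5    6
  e   1    0    1    2    3    4    5
  c   2    1    1    2    3    4    5
  e   3    2    2    2    3    4    5
Edit distance = dp[3][6] = 5

5


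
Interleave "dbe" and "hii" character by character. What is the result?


Interleaving "dbe" and "hii":
  Position 0: 'd' from first, 'h' from second => "dh"
  Position 1: 'b' from first, 'i' from second => "bi"
  Position 2: 'e' from first, 'i' from second => "ei"
Result: dhbiei

dhbiei


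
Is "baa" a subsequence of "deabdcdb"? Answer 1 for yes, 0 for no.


Check if "baa" is a subsequence of "deabdcdb"
Greedy scan:
  Position 0 ('d'): no match needed
  Position 1 ('e'): no match needed
  Position 2 ('a'): no match needed
  Position 3 ('b'): matches sub[0] = 'b'
  Position 4 ('d'): no match needed
  Position 5 ('c'): no match needed
  Position 6 ('d'): no match needed
  Position 7 ('b'): no match needed
Only matched 1/3 characters => not a subsequence

0


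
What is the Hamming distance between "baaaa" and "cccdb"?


Comparing "baaaa" and "cccdb" position by position:
  Position 0: 'b' vs 'c' => differ
  Position 1: 'a' vs 'c' => differ
  Position 2: 'a' vs 'c' => differ
  Position 3: 'a' vs 'd' => differ
  Position 4: 'a' vs 'b' => differ
Total differences (Hamming distance): 5

5


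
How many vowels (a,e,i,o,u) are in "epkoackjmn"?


Input: epkoackjmn
Checking each character:
  'e' at position 0: vowel (running total: 1)
  'p' at position 1: consonant
  'k' at position 2: consonant
  'o' at position 3: vowel (running total: 2)
  'a' at position 4: vowel (running total: 3)
  'c' at position 5: consonant
  'k' at position 6: consonant
  'j' at position 7: consonant
  'm' at position 8: consonant
  'n' at position 9: consonant
Total vowels: 3

3


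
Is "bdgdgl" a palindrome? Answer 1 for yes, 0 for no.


Input: bdgdgl
Reversed: lgdgdb
  Compare pos 0 ('b') with pos 5 ('l'): MISMATCH
  Compare pos 1 ('d') with pos 4 ('g'): MISMATCH
  Compare pos 2 ('g') with pos 3 ('d'): MISMATCH
Result: not a palindrome

0


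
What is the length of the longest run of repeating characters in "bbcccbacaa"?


Input: "bbcccbacaa"
Scanning for longest run:
  Position 1 ('b'): continues run of 'b', length=2
  Position 2 ('c'): new char, reset run to 1
  Position 3 ('c'): continues run of 'c', length=2
  Position 4 ('c'): continues run of 'c', length=3
  Position 5 ('b'): new char, reset run to 1
  Position 6 ('a'): new char, reset run to 1
  Position 7 ('c'): new char, reset run to 1
  Position 8 ('a'): new char, reset run to 1
  Position 9 ('a'): continues run of 'a', length=2
Longest run: 'c' with length 3

3


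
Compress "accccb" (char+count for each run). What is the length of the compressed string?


Input: accccb
Runs:
  'a' x 1 => "a1"
  'c' x 4 => "c4"
  'b' x 1 => "b1"
Compressed: "a1c4b1"
Compressed length: 6

6


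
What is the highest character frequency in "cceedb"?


Input: cceedb
Character counts:
  'b': 1
  'c': 2
  'd': 1
  'e': 2
Maximum frequency: 2

2


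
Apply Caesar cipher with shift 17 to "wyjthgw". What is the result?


Caesar cipher: shift "wyjthgw" by 17
  'w' (pos 22) + 17 = pos 13 = 'n'
  'y' (pos 24) + 17 = pos 15 = 'p'
  'j' (pos 9) + 17 = pos 0 = 'a'
  't' (pos 19) + 17 = pos 10 = 'k'
  'h' (pos 7) + 17 = pos 24 = 'y'
  'g' (pos 6) + 17 = pos 23 = 'x'
  'w' (pos 22) + 17 = pos 13 = 'n'
Result: npakyxn

npakyxn


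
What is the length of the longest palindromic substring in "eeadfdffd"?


Input: "eeadfdffd"
Checking substrings for palindromes:
  [5:9] "dffd" (len 4) => palindrome
  [3:6] "dfd" (len 3) => palindrome
  [4:7] "fdf" (len 3) => palindrome
  [0:2] "ee" (len 2) => palindrome
  [6:8] "ff" (len 2) => palindrome
Longest palindromic substring: "dffd" with length 4

4


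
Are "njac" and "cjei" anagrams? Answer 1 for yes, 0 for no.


Strings: "njac", "cjei"
Sorted first:  acjn
Sorted second: ceij
Differ at position 0: 'a' vs 'c' => not anagrams

0


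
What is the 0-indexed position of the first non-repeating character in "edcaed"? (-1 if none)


Input: edcaed
Character frequencies:
  'a': 1
  'c': 1
  'd': 2
  'e': 2
Scanning left to right for freq == 1:
  Position 0 ('e'): freq=2, skip
  Position 1 ('d'): freq=2, skip
  Position 2 ('c'): unique! => answer = 2

2


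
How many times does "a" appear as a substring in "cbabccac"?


Searching for "a" in "cbabccac"
Scanning each position:
  Position 0: "c" => no
  Position 1: "b" => no
  Position 2: "a" => MATCH
  Position 3: "b" => no
  Position 4: "c" => no
  Position 5: "c" => no
  Position 6: "a" => MATCH
  Position 7: "c" => no
Total occurrences: 2

2
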